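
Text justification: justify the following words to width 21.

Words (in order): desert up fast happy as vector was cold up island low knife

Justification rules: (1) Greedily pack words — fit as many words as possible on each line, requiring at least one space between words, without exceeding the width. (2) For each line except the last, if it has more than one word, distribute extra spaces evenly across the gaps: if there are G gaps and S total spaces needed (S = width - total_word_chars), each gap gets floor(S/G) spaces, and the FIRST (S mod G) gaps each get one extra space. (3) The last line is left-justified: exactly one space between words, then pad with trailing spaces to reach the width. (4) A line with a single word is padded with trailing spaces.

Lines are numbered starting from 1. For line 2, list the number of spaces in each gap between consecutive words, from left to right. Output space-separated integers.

Line 1: ['desert', 'up', 'fast', 'happy'] (min_width=20, slack=1)
Line 2: ['as', 'vector', 'was', 'cold', 'up'] (min_width=21, slack=0)
Line 3: ['island', 'low', 'knife'] (min_width=16, slack=5)

Answer: 1 1 1 1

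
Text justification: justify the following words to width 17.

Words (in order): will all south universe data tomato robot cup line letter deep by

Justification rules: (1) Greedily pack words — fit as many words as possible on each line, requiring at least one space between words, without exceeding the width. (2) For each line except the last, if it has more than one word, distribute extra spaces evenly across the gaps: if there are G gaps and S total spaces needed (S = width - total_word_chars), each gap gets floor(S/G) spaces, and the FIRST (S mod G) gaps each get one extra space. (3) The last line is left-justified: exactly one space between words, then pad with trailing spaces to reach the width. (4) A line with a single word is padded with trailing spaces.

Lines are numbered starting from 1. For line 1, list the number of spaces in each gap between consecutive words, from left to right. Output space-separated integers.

Line 1: ['will', 'all', 'south'] (min_width=14, slack=3)
Line 2: ['universe', 'data'] (min_width=13, slack=4)
Line 3: ['tomato', 'robot', 'cup'] (min_width=16, slack=1)
Line 4: ['line', 'letter', 'deep'] (min_width=16, slack=1)
Line 5: ['by'] (min_width=2, slack=15)

Answer: 3 2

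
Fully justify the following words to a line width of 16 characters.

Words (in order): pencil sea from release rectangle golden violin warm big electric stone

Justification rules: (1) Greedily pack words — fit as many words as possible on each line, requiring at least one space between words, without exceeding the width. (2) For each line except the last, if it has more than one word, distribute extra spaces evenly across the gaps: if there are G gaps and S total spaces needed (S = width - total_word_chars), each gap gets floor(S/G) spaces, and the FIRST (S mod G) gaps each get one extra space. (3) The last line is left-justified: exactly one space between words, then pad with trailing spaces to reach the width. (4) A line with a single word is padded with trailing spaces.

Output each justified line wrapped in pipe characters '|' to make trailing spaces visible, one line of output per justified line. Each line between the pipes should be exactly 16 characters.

Answer: |pencil  sea from|
|release         |
|rectangle golden|
|violin  warm big|
|electric stone  |

Derivation:
Line 1: ['pencil', 'sea', 'from'] (min_width=15, slack=1)
Line 2: ['release'] (min_width=7, slack=9)
Line 3: ['rectangle', 'golden'] (min_width=16, slack=0)
Line 4: ['violin', 'warm', 'big'] (min_width=15, slack=1)
Line 5: ['electric', 'stone'] (min_width=14, slack=2)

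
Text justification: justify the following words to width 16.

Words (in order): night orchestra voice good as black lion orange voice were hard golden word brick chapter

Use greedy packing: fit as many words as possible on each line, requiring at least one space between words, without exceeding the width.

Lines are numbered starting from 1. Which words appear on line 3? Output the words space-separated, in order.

Answer: black lion

Derivation:
Line 1: ['night', 'orchestra'] (min_width=15, slack=1)
Line 2: ['voice', 'good', 'as'] (min_width=13, slack=3)
Line 3: ['black', 'lion'] (min_width=10, slack=6)
Line 4: ['orange', 'voice'] (min_width=12, slack=4)
Line 5: ['were', 'hard', 'golden'] (min_width=16, slack=0)
Line 6: ['word', 'brick'] (min_width=10, slack=6)
Line 7: ['chapter'] (min_width=7, slack=9)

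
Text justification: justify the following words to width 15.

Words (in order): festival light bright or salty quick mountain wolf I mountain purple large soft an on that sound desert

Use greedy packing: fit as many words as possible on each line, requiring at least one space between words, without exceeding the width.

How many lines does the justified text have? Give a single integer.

Answer: 7

Derivation:
Line 1: ['festival', 'light'] (min_width=14, slack=1)
Line 2: ['bright', 'or', 'salty'] (min_width=15, slack=0)
Line 3: ['quick', 'mountain'] (min_width=14, slack=1)
Line 4: ['wolf', 'I', 'mountain'] (min_width=15, slack=0)
Line 5: ['purple', 'large'] (min_width=12, slack=3)
Line 6: ['soft', 'an', 'on', 'that'] (min_width=15, slack=0)
Line 7: ['sound', 'desert'] (min_width=12, slack=3)
Total lines: 7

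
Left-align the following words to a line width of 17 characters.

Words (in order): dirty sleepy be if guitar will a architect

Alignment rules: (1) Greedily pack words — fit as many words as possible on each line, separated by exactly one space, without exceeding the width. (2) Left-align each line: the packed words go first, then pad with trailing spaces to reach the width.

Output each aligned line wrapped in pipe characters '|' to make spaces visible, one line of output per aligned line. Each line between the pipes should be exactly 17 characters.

Line 1: ['dirty', 'sleepy', 'be'] (min_width=15, slack=2)
Line 2: ['if', 'guitar', 'will', 'a'] (min_width=16, slack=1)
Line 3: ['architect'] (min_width=9, slack=8)

Answer: |dirty sleepy be  |
|if guitar will a |
|architect        |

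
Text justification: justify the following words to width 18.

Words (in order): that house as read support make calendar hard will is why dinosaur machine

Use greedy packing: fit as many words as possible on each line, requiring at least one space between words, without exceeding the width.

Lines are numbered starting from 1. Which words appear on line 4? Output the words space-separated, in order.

Line 1: ['that', 'house', 'as', 'read'] (min_width=18, slack=0)
Line 2: ['support', 'make'] (min_width=12, slack=6)
Line 3: ['calendar', 'hard', 'will'] (min_width=18, slack=0)
Line 4: ['is', 'why', 'dinosaur'] (min_width=15, slack=3)
Line 5: ['machine'] (min_width=7, slack=11)

Answer: is why dinosaur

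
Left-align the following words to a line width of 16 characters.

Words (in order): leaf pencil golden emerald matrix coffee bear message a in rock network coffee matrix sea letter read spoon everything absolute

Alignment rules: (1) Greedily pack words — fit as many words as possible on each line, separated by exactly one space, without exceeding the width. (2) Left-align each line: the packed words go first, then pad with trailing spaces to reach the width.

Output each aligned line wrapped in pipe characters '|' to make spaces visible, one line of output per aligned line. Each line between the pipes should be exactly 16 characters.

Line 1: ['leaf', 'pencil'] (min_width=11, slack=5)
Line 2: ['golden', 'emerald'] (min_width=14, slack=2)
Line 3: ['matrix', 'coffee'] (min_width=13, slack=3)
Line 4: ['bear', 'message', 'a'] (min_width=14, slack=2)
Line 5: ['in', 'rock', 'network'] (min_width=15, slack=1)
Line 6: ['coffee', 'matrix'] (min_width=13, slack=3)
Line 7: ['sea', 'letter', 'read'] (min_width=15, slack=1)
Line 8: ['spoon', 'everything'] (min_width=16, slack=0)
Line 9: ['absolute'] (min_width=8, slack=8)

Answer: |leaf pencil     |
|golden emerald  |
|matrix coffee   |
|bear message a  |
|in rock network |
|coffee matrix   |
|sea letter read |
|spoon everything|
|absolute        |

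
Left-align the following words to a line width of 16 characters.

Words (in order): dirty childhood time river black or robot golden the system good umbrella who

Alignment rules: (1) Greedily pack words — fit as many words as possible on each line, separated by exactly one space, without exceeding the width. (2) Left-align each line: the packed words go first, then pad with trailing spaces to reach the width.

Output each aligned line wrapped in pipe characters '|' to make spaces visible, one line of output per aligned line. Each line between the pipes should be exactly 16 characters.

Line 1: ['dirty', 'childhood'] (min_width=15, slack=1)
Line 2: ['time', 'river', 'black'] (min_width=16, slack=0)
Line 3: ['or', 'robot', 'golden'] (min_width=15, slack=1)
Line 4: ['the', 'system', 'good'] (min_width=15, slack=1)
Line 5: ['umbrella', 'who'] (min_width=12, slack=4)

Answer: |dirty childhood |
|time river black|
|or robot golden |
|the system good |
|umbrella who    |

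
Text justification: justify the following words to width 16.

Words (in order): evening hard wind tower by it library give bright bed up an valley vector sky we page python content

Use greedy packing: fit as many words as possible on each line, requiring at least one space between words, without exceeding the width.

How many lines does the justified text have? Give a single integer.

Answer: 7

Derivation:
Line 1: ['evening', 'hard'] (min_width=12, slack=4)
Line 2: ['wind', 'tower', 'by', 'it'] (min_width=16, slack=0)
Line 3: ['library', 'give'] (min_width=12, slack=4)
Line 4: ['bright', 'bed', 'up', 'an'] (min_width=16, slack=0)
Line 5: ['valley', 'vector'] (min_width=13, slack=3)
Line 6: ['sky', 'we', 'page'] (min_width=11, slack=5)
Line 7: ['python', 'content'] (min_width=14, slack=2)
Total lines: 7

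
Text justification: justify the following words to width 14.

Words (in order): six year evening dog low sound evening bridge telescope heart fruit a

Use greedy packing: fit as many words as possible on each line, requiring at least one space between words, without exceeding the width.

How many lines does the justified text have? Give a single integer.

Answer: 6

Derivation:
Line 1: ['six', 'year'] (min_width=8, slack=6)
Line 2: ['evening', 'dog'] (min_width=11, slack=3)
Line 3: ['low', 'sound'] (min_width=9, slack=5)
Line 4: ['evening', 'bridge'] (min_width=14, slack=0)
Line 5: ['telescope'] (min_width=9, slack=5)
Line 6: ['heart', 'fruit', 'a'] (min_width=13, slack=1)
Total lines: 6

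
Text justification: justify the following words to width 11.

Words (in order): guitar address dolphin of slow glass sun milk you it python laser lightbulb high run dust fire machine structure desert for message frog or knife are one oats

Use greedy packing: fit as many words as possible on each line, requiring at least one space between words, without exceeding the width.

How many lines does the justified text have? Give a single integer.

Line 1: ['guitar'] (min_width=6, slack=5)
Line 2: ['address'] (min_width=7, slack=4)
Line 3: ['dolphin', 'of'] (min_width=10, slack=1)
Line 4: ['slow', 'glass'] (min_width=10, slack=1)
Line 5: ['sun', 'milk'] (min_width=8, slack=3)
Line 6: ['you', 'it'] (min_width=6, slack=5)
Line 7: ['python'] (min_width=6, slack=5)
Line 8: ['laser'] (min_width=5, slack=6)
Line 9: ['lightbulb'] (min_width=9, slack=2)
Line 10: ['high', 'run'] (min_width=8, slack=3)
Line 11: ['dust', 'fire'] (min_width=9, slack=2)
Line 12: ['machine'] (min_width=7, slack=4)
Line 13: ['structure'] (min_width=9, slack=2)
Line 14: ['desert', 'for'] (min_width=10, slack=1)
Line 15: ['message'] (min_width=7, slack=4)
Line 16: ['frog', 'or'] (min_width=7, slack=4)
Line 17: ['knife', 'are'] (min_width=9, slack=2)
Line 18: ['one', 'oats'] (min_width=8, slack=3)
Total lines: 18

Answer: 18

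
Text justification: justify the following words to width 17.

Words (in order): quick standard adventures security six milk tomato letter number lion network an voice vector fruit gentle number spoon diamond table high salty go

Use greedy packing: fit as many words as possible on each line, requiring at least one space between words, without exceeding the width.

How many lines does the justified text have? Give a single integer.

Answer: 11

Derivation:
Line 1: ['quick', 'standard'] (min_width=14, slack=3)
Line 2: ['adventures'] (min_width=10, slack=7)
Line 3: ['security', 'six', 'milk'] (min_width=17, slack=0)
Line 4: ['tomato', 'letter'] (min_width=13, slack=4)
Line 5: ['number', 'lion'] (min_width=11, slack=6)
Line 6: ['network', 'an', 'voice'] (min_width=16, slack=1)
Line 7: ['vector', 'fruit'] (min_width=12, slack=5)
Line 8: ['gentle', 'number'] (min_width=13, slack=4)
Line 9: ['spoon', 'diamond'] (min_width=13, slack=4)
Line 10: ['table', 'high', 'salty'] (min_width=16, slack=1)
Line 11: ['go'] (min_width=2, slack=15)
Total lines: 11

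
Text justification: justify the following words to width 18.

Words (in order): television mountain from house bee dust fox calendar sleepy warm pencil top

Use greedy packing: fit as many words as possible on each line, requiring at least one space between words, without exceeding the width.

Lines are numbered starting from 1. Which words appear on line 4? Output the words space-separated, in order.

Line 1: ['television'] (min_width=10, slack=8)
Line 2: ['mountain', 'from'] (min_width=13, slack=5)
Line 3: ['house', 'bee', 'dust', 'fox'] (min_width=18, slack=0)
Line 4: ['calendar', 'sleepy'] (min_width=15, slack=3)
Line 5: ['warm', 'pencil', 'top'] (min_width=15, slack=3)

Answer: calendar sleepy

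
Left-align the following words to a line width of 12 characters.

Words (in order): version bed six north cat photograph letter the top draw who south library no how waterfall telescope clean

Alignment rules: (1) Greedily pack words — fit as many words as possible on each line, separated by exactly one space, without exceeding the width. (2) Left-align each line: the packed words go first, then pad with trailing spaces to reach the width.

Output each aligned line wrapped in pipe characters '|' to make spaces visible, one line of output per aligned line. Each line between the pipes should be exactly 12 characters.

Line 1: ['version', 'bed'] (min_width=11, slack=1)
Line 2: ['six', 'north'] (min_width=9, slack=3)
Line 3: ['cat'] (min_width=3, slack=9)
Line 4: ['photograph'] (min_width=10, slack=2)
Line 5: ['letter', 'the'] (min_width=10, slack=2)
Line 6: ['top', 'draw', 'who'] (min_width=12, slack=0)
Line 7: ['south'] (min_width=5, slack=7)
Line 8: ['library', 'no'] (min_width=10, slack=2)
Line 9: ['how'] (min_width=3, slack=9)
Line 10: ['waterfall'] (min_width=9, slack=3)
Line 11: ['telescope'] (min_width=9, slack=3)
Line 12: ['clean'] (min_width=5, slack=7)

Answer: |version bed |
|six north   |
|cat         |
|photograph  |
|letter the  |
|top draw who|
|south       |
|library no  |
|how         |
|waterfall   |
|telescope   |
|clean       |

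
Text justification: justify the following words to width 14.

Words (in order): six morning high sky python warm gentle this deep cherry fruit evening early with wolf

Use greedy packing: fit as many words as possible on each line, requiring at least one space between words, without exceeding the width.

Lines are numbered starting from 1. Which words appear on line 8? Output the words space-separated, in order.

Answer: wolf

Derivation:
Line 1: ['six', 'morning'] (min_width=11, slack=3)
Line 2: ['high', 'sky'] (min_width=8, slack=6)
Line 3: ['python', 'warm'] (min_width=11, slack=3)
Line 4: ['gentle', 'this'] (min_width=11, slack=3)
Line 5: ['deep', 'cherry'] (min_width=11, slack=3)
Line 6: ['fruit', 'evening'] (min_width=13, slack=1)
Line 7: ['early', 'with'] (min_width=10, slack=4)
Line 8: ['wolf'] (min_width=4, slack=10)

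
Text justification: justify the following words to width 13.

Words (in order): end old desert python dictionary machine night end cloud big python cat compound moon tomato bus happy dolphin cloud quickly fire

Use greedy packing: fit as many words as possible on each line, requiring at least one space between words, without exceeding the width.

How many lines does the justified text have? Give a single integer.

Line 1: ['end', 'old'] (min_width=7, slack=6)
Line 2: ['desert', 'python'] (min_width=13, slack=0)
Line 3: ['dictionary'] (min_width=10, slack=3)
Line 4: ['machine', 'night'] (min_width=13, slack=0)
Line 5: ['end', 'cloud', 'big'] (min_width=13, slack=0)
Line 6: ['python', 'cat'] (min_width=10, slack=3)
Line 7: ['compound', 'moon'] (min_width=13, slack=0)
Line 8: ['tomato', 'bus'] (min_width=10, slack=3)
Line 9: ['happy', 'dolphin'] (min_width=13, slack=0)
Line 10: ['cloud', 'quickly'] (min_width=13, slack=0)
Line 11: ['fire'] (min_width=4, slack=9)
Total lines: 11

Answer: 11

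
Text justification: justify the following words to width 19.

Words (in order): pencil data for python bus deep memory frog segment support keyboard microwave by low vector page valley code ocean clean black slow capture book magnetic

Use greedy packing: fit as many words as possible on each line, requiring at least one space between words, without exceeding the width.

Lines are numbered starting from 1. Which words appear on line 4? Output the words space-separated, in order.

Answer: support keyboard

Derivation:
Line 1: ['pencil', 'data', 'for'] (min_width=15, slack=4)
Line 2: ['python', 'bus', 'deep'] (min_width=15, slack=4)
Line 3: ['memory', 'frog', 'segment'] (min_width=19, slack=0)
Line 4: ['support', 'keyboard'] (min_width=16, slack=3)
Line 5: ['microwave', 'by', 'low'] (min_width=16, slack=3)
Line 6: ['vector', 'page', 'valley'] (min_width=18, slack=1)
Line 7: ['code', 'ocean', 'clean'] (min_width=16, slack=3)
Line 8: ['black', 'slow', 'capture'] (min_width=18, slack=1)
Line 9: ['book', 'magnetic'] (min_width=13, slack=6)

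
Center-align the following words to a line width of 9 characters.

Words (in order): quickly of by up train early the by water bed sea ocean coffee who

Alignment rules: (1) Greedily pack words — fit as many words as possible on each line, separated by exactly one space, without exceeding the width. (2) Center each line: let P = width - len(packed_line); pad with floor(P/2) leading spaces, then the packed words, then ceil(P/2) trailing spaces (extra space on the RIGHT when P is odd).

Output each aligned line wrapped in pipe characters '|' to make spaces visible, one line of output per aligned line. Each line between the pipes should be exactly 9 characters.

Line 1: ['quickly'] (min_width=7, slack=2)
Line 2: ['of', 'by', 'up'] (min_width=8, slack=1)
Line 3: ['train'] (min_width=5, slack=4)
Line 4: ['early', 'the'] (min_width=9, slack=0)
Line 5: ['by', 'water'] (min_width=8, slack=1)
Line 6: ['bed', 'sea'] (min_width=7, slack=2)
Line 7: ['ocean'] (min_width=5, slack=4)
Line 8: ['coffee'] (min_width=6, slack=3)
Line 9: ['who'] (min_width=3, slack=6)

Answer: | quickly |
|of by up |
|  train  |
|early the|
|by water |
| bed sea |
|  ocean  |
| coffee  |
|   who   |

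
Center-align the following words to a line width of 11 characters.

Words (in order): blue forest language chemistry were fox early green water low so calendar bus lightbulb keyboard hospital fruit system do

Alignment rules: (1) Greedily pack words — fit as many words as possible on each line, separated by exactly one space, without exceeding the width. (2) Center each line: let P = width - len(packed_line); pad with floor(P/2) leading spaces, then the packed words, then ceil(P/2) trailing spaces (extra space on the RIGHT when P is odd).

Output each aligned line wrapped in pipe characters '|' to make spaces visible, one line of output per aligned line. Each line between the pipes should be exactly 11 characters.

Answer: |blue forest|
| language  |
| chemistry |
| were fox  |
|early green|
| water low |
|so calendar|
|    bus    |
| lightbulb |
| keyboard  |
| hospital  |
|   fruit   |
| system do |

Derivation:
Line 1: ['blue', 'forest'] (min_width=11, slack=0)
Line 2: ['language'] (min_width=8, slack=3)
Line 3: ['chemistry'] (min_width=9, slack=2)
Line 4: ['were', 'fox'] (min_width=8, slack=3)
Line 5: ['early', 'green'] (min_width=11, slack=0)
Line 6: ['water', 'low'] (min_width=9, slack=2)
Line 7: ['so', 'calendar'] (min_width=11, slack=0)
Line 8: ['bus'] (min_width=3, slack=8)
Line 9: ['lightbulb'] (min_width=9, slack=2)
Line 10: ['keyboard'] (min_width=8, slack=3)
Line 11: ['hospital'] (min_width=8, slack=3)
Line 12: ['fruit'] (min_width=5, slack=6)
Line 13: ['system', 'do'] (min_width=9, slack=2)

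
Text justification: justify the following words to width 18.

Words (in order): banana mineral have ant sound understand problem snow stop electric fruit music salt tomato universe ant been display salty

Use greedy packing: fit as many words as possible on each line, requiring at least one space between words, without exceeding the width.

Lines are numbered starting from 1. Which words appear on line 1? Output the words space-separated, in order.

Line 1: ['banana', 'mineral'] (min_width=14, slack=4)
Line 2: ['have', 'ant', 'sound'] (min_width=14, slack=4)
Line 3: ['understand', 'problem'] (min_width=18, slack=0)
Line 4: ['snow', 'stop', 'electric'] (min_width=18, slack=0)
Line 5: ['fruit', 'music', 'salt'] (min_width=16, slack=2)
Line 6: ['tomato', 'universe'] (min_width=15, slack=3)
Line 7: ['ant', 'been', 'display'] (min_width=16, slack=2)
Line 8: ['salty'] (min_width=5, slack=13)

Answer: banana mineral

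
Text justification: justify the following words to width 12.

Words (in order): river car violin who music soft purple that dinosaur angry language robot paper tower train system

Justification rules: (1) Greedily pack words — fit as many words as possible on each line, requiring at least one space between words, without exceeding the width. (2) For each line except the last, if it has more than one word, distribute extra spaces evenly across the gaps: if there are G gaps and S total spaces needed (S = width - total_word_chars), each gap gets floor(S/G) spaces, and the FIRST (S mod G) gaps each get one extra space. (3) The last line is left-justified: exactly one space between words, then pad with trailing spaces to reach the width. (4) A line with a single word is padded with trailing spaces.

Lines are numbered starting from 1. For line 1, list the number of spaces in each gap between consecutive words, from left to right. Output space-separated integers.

Answer: 4

Derivation:
Line 1: ['river', 'car'] (min_width=9, slack=3)
Line 2: ['violin', 'who'] (min_width=10, slack=2)
Line 3: ['music', 'soft'] (min_width=10, slack=2)
Line 4: ['purple', 'that'] (min_width=11, slack=1)
Line 5: ['dinosaur'] (min_width=8, slack=4)
Line 6: ['angry'] (min_width=5, slack=7)
Line 7: ['language'] (min_width=8, slack=4)
Line 8: ['robot', 'paper'] (min_width=11, slack=1)
Line 9: ['tower', 'train'] (min_width=11, slack=1)
Line 10: ['system'] (min_width=6, slack=6)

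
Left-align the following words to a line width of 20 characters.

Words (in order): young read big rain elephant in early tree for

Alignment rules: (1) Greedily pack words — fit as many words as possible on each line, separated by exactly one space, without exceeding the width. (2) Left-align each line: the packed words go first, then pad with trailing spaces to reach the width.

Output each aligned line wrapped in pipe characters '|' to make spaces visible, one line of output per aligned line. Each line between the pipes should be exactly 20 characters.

Line 1: ['young', 'read', 'big', 'rain'] (min_width=19, slack=1)
Line 2: ['elephant', 'in', 'early'] (min_width=17, slack=3)
Line 3: ['tree', 'for'] (min_width=8, slack=12)

Answer: |young read big rain |
|elephant in early   |
|tree for            |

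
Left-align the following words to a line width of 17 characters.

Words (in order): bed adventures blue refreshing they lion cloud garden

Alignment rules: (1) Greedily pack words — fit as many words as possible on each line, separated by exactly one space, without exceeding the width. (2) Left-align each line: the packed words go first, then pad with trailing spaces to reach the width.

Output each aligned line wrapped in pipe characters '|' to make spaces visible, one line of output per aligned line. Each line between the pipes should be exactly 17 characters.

Line 1: ['bed', 'adventures'] (min_width=14, slack=3)
Line 2: ['blue', 'refreshing'] (min_width=15, slack=2)
Line 3: ['they', 'lion', 'cloud'] (min_width=15, slack=2)
Line 4: ['garden'] (min_width=6, slack=11)

Answer: |bed adventures   |
|blue refreshing  |
|they lion cloud  |
|garden           |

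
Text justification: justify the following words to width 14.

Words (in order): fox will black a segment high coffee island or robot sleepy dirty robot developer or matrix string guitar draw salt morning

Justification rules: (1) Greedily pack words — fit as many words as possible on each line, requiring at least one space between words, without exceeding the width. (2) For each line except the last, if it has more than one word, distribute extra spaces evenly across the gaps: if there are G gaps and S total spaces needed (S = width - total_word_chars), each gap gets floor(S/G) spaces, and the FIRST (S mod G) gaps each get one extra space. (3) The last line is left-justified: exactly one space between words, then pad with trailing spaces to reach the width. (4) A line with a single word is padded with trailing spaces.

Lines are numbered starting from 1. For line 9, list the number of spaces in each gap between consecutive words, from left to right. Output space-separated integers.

Line 1: ['fox', 'will', 'black'] (min_width=14, slack=0)
Line 2: ['a', 'segment', 'high'] (min_width=14, slack=0)
Line 3: ['coffee', 'island'] (min_width=13, slack=1)
Line 4: ['or', 'robot'] (min_width=8, slack=6)
Line 5: ['sleepy', 'dirty'] (min_width=12, slack=2)
Line 6: ['robot'] (min_width=5, slack=9)
Line 7: ['developer', 'or'] (min_width=12, slack=2)
Line 8: ['matrix', 'string'] (min_width=13, slack=1)
Line 9: ['guitar', 'draw'] (min_width=11, slack=3)
Line 10: ['salt', 'morning'] (min_width=12, slack=2)

Answer: 4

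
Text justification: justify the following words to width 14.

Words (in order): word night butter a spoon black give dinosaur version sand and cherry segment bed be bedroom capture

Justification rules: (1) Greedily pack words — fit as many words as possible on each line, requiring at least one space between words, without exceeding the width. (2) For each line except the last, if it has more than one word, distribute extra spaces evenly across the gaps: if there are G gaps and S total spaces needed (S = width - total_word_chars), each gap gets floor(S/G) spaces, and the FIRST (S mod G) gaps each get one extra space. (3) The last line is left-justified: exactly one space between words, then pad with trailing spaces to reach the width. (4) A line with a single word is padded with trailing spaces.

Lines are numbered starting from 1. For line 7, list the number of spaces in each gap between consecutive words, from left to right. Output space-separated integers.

Line 1: ['word', 'night'] (min_width=10, slack=4)
Line 2: ['butter', 'a', 'spoon'] (min_width=14, slack=0)
Line 3: ['black', 'give'] (min_width=10, slack=4)
Line 4: ['dinosaur'] (min_width=8, slack=6)
Line 5: ['version', 'sand'] (min_width=12, slack=2)
Line 6: ['and', 'cherry'] (min_width=10, slack=4)
Line 7: ['segment', 'bed', 'be'] (min_width=14, slack=0)
Line 8: ['bedroom'] (min_width=7, slack=7)
Line 9: ['capture'] (min_width=7, slack=7)

Answer: 1 1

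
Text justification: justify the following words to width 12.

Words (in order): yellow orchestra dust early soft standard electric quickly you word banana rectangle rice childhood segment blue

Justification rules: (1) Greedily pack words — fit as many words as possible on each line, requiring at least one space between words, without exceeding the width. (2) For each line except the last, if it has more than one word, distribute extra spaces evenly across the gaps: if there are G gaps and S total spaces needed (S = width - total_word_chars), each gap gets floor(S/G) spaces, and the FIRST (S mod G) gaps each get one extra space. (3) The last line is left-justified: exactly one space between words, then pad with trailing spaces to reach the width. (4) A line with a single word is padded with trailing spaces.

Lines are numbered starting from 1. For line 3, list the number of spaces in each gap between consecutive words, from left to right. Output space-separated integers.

Line 1: ['yellow'] (min_width=6, slack=6)
Line 2: ['orchestra'] (min_width=9, slack=3)
Line 3: ['dust', 'early'] (min_width=10, slack=2)
Line 4: ['soft'] (min_width=4, slack=8)
Line 5: ['standard'] (min_width=8, slack=4)
Line 6: ['electric'] (min_width=8, slack=4)
Line 7: ['quickly', 'you'] (min_width=11, slack=1)
Line 8: ['word', 'banana'] (min_width=11, slack=1)
Line 9: ['rectangle'] (min_width=9, slack=3)
Line 10: ['rice'] (min_width=4, slack=8)
Line 11: ['childhood'] (min_width=9, slack=3)
Line 12: ['segment', 'blue'] (min_width=12, slack=0)

Answer: 3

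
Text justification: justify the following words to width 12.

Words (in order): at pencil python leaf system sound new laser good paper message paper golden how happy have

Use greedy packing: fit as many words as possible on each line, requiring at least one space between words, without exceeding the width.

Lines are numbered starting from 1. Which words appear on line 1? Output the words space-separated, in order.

Answer: at pencil

Derivation:
Line 1: ['at', 'pencil'] (min_width=9, slack=3)
Line 2: ['python', 'leaf'] (min_width=11, slack=1)
Line 3: ['system', 'sound'] (min_width=12, slack=0)
Line 4: ['new', 'laser'] (min_width=9, slack=3)
Line 5: ['good', 'paper'] (min_width=10, slack=2)
Line 6: ['message'] (min_width=7, slack=5)
Line 7: ['paper', 'golden'] (min_width=12, slack=0)
Line 8: ['how', 'happy'] (min_width=9, slack=3)
Line 9: ['have'] (min_width=4, slack=8)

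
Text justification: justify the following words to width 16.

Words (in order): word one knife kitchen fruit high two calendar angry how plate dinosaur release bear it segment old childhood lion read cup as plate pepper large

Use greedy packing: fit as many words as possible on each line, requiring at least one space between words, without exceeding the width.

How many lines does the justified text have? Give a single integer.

Answer: 11

Derivation:
Line 1: ['word', 'one', 'knife'] (min_width=14, slack=2)
Line 2: ['kitchen', 'fruit'] (min_width=13, slack=3)
Line 3: ['high', 'two'] (min_width=8, slack=8)
Line 4: ['calendar', 'angry'] (min_width=14, slack=2)
Line 5: ['how', 'plate'] (min_width=9, slack=7)
Line 6: ['dinosaur', 'release'] (min_width=16, slack=0)
Line 7: ['bear', 'it', 'segment'] (min_width=15, slack=1)
Line 8: ['old', 'childhood'] (min_width=13, slack=3)
Line 9: ['lion', 'read', 'cup', 'as'] (min_width=16, slack=0)
Line 10: ['plate', 'pepper'] (min_width=12, slack=4)
Line 11: ['large'] (min_width=5, slack=11)
Total lines: 11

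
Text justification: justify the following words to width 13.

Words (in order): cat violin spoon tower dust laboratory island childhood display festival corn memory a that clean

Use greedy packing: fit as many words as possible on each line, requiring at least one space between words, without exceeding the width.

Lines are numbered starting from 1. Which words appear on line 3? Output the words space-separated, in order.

Answer: dust

Derivation:
Line 1: ['cat', 'violin'] (min_width=10, slack=3)
Line 2: ['spoon', 'tower'] (min_width=11, slack=2)
Line 3: ['dust'] (min_width=4, slack=9)
Line 4: ['laboratory'] (min_width=10, slack=3)
Line 5: ['island'] (min_width=6, slack=7)
Line 6: ['childhood'] (min_width=9, slack=4)
Line 7: ['display'] (min_width=7, slack=6)
Line 8: ['festival', 'corn'] (min_width=13, slack=0)
Line 9: ['memory', 'a', 'that'] (min_width=13, slack=0)
Line 10: ['clean'] (min_width=5, slack=8)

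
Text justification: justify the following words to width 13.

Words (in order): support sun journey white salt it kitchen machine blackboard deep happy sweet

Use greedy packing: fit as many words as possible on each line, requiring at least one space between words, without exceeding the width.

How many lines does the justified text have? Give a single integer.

Answer: 8

Derivation:
Line 1: ['support', 'sun'] (min_width=11, slack=2)
Line 2: ['journey', 'white'] (min_width=13, slack=0)
Line 3: ['salt', 'it'] (min_width=7, slack=6)
Line 4: ['kitchen'] (min_width=7, slack=6)
Line 5: ['machine'] (min_width=7, slack=6)
Line 6: ['blackboard'] (min_width=10, slack=3)
Line 7: ['deep', 'happy'] (min_width=10, slack=3)
Line 8: ['sweet'] (min_width=5, slack=8)
Total lines: 8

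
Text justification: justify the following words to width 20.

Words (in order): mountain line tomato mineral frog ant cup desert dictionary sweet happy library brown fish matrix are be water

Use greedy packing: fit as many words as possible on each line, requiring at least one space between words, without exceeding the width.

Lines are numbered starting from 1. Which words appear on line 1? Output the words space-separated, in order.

Answer: mountain line tomato

Derivation:
Line 1: ['mountain', 'line', 'tomato'] (min_width=20, slack=0)
Line 2: ['mineral', 'frog', 'ant', 'cup'] (min_width=20, slack=0)
Line 3: ['desert', 'dictionary'] (min_width=17, slack=3)
Line 4: ['sweet', 'happy', 'library'] (min_width=19, slack=1)
Line 5: ['brown', 'fish', 'matrix'] (min_width=17, slack=3)
Line 6: ['are', 'be', 'water'] (min_width=12, slack=8)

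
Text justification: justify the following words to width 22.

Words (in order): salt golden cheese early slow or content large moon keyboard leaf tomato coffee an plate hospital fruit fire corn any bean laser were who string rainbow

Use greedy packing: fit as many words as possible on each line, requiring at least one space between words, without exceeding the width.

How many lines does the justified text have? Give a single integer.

Answer: 8

Derivation:
Line 1: ['salt', 'golden', 'cheese'] (min_width=18, slack=4)
Line 2: ['early', 'slow', 'or', 'content'] (min_width=21, slack=1)
Line 3: ['large', 'moon', 'keyboard'] (min_width=19, slack=3)
Line 4: ['leaf', 'tomato', 'coffee', 'an'] (min_width=21, slack=1)
Line 5: ['plate', 'hospital', 'fruit'] (min_width=20, slack=2)
Line 6: ['fire', 'corn', 'any', 'bean'] (min_width=18, slack=4)
Line 7: ['laser', 'were', 'who', 'string'] (min_width=21, slack=1)
Line 8: ['rainbow'] (min_width=7, slack=15)
Total lines: 8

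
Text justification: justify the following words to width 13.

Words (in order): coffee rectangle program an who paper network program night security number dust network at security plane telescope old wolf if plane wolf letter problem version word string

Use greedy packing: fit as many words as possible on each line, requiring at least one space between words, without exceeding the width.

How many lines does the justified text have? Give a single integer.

Line 1: ['coffee'] (min_width=6, slack=7)
Line 2: ['rectangle'] (min_width=9, slack=4)
Line 3: ['program', 'an'] (min_width=10, slack=3)
Line 4: ['who', 'paper'] (min_width=9, slack=4)
Line 5: ['network'] (min_width=7, slack=6)
Line 6: ['program', 'night'] (min_width=13, slack=0)
Line 7: ['security'] (min_width=8, slack=5)
Line 8: ['number', 'dust'] (min_width=11, slack=2)
Line 9: ['network', 'at'] (min_width=10, slack=3)
Line 10: ['security'] (min_width=8, slack=5)
Line 11: ['plane'] (min_width=5, slack=8)
Line 12: ['telescope', 'old'] (min_width=13, slack=0)
Line 13: ['wolf', 'if', 'plane'] (min_width=13, slack=0)
Line 14: ['wolf', 'letter'] (min_width=11, slack=2)
Line 15: ['problem'] (min_width=7, slack=6)
Line 16: ['version', 'word'] (min_width=12, slack=1)
Line 17: ['string'] (min_width=6, slack=7)
Total lines: 17

Answer: 17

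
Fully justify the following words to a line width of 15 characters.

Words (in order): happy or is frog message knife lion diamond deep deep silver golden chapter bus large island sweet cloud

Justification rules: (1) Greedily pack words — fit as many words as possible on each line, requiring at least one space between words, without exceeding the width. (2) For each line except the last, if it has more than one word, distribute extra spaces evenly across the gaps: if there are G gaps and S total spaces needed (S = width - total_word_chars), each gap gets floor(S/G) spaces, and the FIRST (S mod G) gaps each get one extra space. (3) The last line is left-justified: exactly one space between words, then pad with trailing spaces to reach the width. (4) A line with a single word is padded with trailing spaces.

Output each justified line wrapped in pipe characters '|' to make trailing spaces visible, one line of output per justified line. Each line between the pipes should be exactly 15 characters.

Line 1: ['happy', 'or', 'is'] (min_width=11, slack=4)
Line 2: ['frog', 'message'] (min_width=12, slack=3)
Line 3: ['knife', 'lion'] (min_width=10, slack=5)
Line 4: ['diamond', 'deep'] (min_width=12, slack=3)
Line 5: ['deep', 'silver'] (min_width=11, slack=4)
Line 6: ['golden', 'chapter'] (min_width=14, slack=1)
Line 7: ['bus', 'large'] (min_width=9, slack=6)
Line 8: ['island', 'sweet'] (min_width=12, slack=3)
Line 9: ['cloud'] (min_width=5, slack=10)

Answer: |happy   or   is|
|frog    message|
|knife      lion|
|diamond    deep|
|deep     silver|
|golden  chapter|
|bus       large|
|island    sweet|
|cloud          |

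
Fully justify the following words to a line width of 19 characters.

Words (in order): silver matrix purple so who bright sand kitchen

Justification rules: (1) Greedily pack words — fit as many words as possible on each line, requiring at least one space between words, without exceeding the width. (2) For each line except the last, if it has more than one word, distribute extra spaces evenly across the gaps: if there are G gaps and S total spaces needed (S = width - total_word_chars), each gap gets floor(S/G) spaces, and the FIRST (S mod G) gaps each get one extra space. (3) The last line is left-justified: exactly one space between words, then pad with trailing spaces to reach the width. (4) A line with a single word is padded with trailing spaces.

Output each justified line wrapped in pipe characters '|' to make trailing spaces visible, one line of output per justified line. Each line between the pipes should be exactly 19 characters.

Answer: |silver       matrix|
|purple    so    who|
|bright sand kitchen|

Derivation:
Line 1: ['silver', 'matrix'] (min_width=13, slack=6)
Line 2: ['purple', 'so', 'who'] (min_width=13, slack=6)
Line 3: ['bright', 'sand', 'kitchen'] (min_width=19, slack=0)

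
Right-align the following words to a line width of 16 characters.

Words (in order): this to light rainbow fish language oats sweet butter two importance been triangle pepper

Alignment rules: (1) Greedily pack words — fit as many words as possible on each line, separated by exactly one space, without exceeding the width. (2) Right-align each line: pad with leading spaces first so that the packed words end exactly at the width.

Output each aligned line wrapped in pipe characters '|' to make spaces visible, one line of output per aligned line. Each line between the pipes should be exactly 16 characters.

Answer: |   this to light|
|    rainbow fish|
|   language oats|
|sweet butter two|
| importance been|
| triangle pepper|

Derivation:
Line 1: ['this', 'to', 'light'] (min_width=13, slack=3)
Line 2: ['rainbow', 'fish'] (min_width=12, slack=4)
Line 3: ['language', 'oats'] (min_width=13, slack=3)
Line 4: ['sweet', 'butter', 'two'] (min_width=16, slack=0)
Line 5: ['importance', 'been'] (min_width=15, slack=1)
Line 6: ['triangle', 'pepper'] (min_width=15, slack=1)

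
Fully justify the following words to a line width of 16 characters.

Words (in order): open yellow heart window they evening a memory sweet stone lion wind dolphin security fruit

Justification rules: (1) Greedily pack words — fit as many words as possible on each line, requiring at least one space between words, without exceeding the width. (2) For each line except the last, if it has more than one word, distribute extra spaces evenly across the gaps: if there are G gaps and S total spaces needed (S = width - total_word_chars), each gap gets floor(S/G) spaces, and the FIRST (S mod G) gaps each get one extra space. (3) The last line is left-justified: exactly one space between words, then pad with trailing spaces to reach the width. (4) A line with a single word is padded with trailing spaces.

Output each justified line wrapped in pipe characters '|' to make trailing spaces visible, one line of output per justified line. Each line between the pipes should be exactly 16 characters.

Answer: |open      yellow|
|heart     window|
|they  evening  a|
|memory     sweet|
|stone  lion wind|
|dolphin security|
|fruit           |

Derivation:
Line 1: ['open', 'yellow'] (min_width=11, slack=5)
Line 2: ['heart', 'window'] (min_width=12, slack=4)
Line 3: ['they', 'evening', 'a'] (min_width=14, slack=2)
Line 4: ['memory', 'sweet'] (min_width=12, slack=4)
Line 5: ['stone', 'lion', 'wind'] (min_width=15, slack=1)
Line 6: ['dolphin', 'security'] (min_width=16, slack=0)
Line 7: ['fruit'] (min_width=5, slack=11)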